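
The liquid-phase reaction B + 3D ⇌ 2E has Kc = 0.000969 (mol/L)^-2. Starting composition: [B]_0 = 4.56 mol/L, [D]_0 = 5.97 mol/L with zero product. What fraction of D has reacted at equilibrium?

X = 0.175

Let X = conversion of D; extent ξ = 5.97X/3 mol/L.
Concentrations: [B] = 4.56 − 1.99X; [D] = 5.97 − 5.97X; [E] = 3.98X.
Kc = [E]^2 / ([B] [D]^3).
Solving Kc = 0.000969 for X ∈ (0,1): X = 0.175.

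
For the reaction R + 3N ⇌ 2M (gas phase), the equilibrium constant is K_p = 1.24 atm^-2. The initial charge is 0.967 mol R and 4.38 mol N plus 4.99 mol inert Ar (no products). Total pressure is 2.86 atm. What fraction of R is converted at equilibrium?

X = 0.548

Let X = conversion of R (basis 0.967 mol R); extent of reaction ξ = 0.967X.
Species balance: n_R = 0.967 − 0.967X; n_N = 4.38 − 2.9X; n_M = 1.93X; n_I = 4.99 (inert).
Summing: n_T = 10.3 − 1.93X.
Mole fractions y_i = n_i/n_T; K_p = p_M^2 / (p_R p_N^3) with p_i = y_i·P.
Equating to 1.24 atm^-2 and solving on 0 < X < 1: X = 0.548.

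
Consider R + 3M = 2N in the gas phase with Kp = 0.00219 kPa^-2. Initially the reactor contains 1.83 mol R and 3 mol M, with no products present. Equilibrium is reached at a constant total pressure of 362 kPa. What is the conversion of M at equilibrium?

X = 0.845

Take 3 mol M as basis and let X be its fractional conversion, so ξ = X.
Species balance: n_R = 1.83 − X; n_M = 3 − 3X; n_N = 2X.
n_T = Σnᵢ = 4.83 − 2X.
y_i = n_i/n_T, p_i = y_i·P. Kp = p_N^2 / (p_R p_M^3).
Substituting and setting equal to 0.00219 kPa^-2 gives a polynomial in X; the root in (0,1) is X = 0.845.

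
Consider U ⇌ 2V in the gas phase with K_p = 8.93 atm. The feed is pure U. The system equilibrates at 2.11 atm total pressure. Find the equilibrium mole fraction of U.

Basis: 1 mol U initially; let X = conversion of U. Extent ξ = X.
At extent ξ: n_U = 1 − X; n_V = 2X.
n_T = Σnᵢ = 1 + X.
y_i = n_i/n_T, p_i = y_i·P. K_p = p_V^2 / (p_U).
Substituting and setting equal to 8.93 atm gives a polynomial in X; the root in (0,1) is X = 0.717.
Then n_U = 0.283, n_T = 1.72, so y_U = 0.165.

y_U = 0.165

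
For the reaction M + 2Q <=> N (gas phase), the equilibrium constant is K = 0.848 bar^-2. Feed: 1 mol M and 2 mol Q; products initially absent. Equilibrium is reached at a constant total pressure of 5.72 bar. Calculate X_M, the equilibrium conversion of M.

Take 1 mol M as basis and let X be its fractional conversion, so ξ = X.
Mole table: n_M = 1 − X; n_Q = 2 − 2X; n_N = X.
Total moles n_T = 3 − 2X.
Mole fractions y_i = n_i/n_T; K = p_N / (p_M p_Q^2) with p_i = y_i·P.
Substituting and setting equal to 0.848 bar^-2 gives a polynomial in X; the root in (0,1) is X = 0.753.

X = 0.753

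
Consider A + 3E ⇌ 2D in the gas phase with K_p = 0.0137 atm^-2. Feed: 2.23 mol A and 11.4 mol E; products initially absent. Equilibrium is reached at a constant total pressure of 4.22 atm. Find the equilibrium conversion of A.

Let X = conversion of A (basis 2.23 mol A); extent of reaction ξ = 2.23X.
At extent ξ: n_A = 2.23 − 2.23X; n_E = 11.4 − 6.69X; n_D = 4.46X.
n_T = Σnᵢ = 13.6 − 4.46X.
Mole fractions y_i = n_i/n_T; K_p = p_D^2 / (p_A p_E^3) with p_i = y_i·P.
Setting this equal to 0.0137 atm^-2 and taking the physical root (0 < X < 1) gives X = 0.316.

X = 0.316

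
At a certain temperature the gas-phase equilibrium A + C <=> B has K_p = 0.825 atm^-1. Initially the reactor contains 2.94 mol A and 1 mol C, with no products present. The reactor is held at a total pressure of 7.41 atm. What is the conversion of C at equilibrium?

Basis: 1 mol C initially; let X = conversion of C. Extent ξ = X.
At extent ξ: n_A = 2.94 − X; n_C = 1 − X; n_B = X.
Total moles n_T = 3.94 − X.
With p_i = (n_i/n_T)P, K_p = p_B / (p_A p_C).
Substituting and setting equal to 0.825 atm^-1 gives a polynomial in X; the root in (0,1) is X = 0.806.

X = 0.806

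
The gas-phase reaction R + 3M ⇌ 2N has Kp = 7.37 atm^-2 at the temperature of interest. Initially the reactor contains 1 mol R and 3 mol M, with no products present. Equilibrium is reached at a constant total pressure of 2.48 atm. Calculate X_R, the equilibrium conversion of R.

X = 0.680

Let X = conversion of R (basis 1 mol R); extent of reaction ξ = X.
Species balance: n_R = 1 − X; n_M = 3 − 3X; n_N = 2X.
Total moles n_T = 4 − 2X.
y_i = n_i/n_T, p_i = y_i·P. Kp = p_N^2 / (p_R p_M^3).
This yields a degree-4 equation in X; solving on (0,1), X = 0.680.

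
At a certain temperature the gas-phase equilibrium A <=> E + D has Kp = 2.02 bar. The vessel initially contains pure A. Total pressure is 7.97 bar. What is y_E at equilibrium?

y_E = 0.310

Basis: 1 mol A initially; let X = conversion of A. Extent ξ = X.
At extent ξ: n_A = 1 − X; n_E = X; n_D = X.
Summing: n_T = 1 + X.
y_i = n_i/n_T, p_i = y_i·P. Kp = p_E p_D / (p_A).
Setting this equal to 2.02 bar and taking the physical root (0 < X < 1) gives X = 0.450.
Then n_E = 0.45, n_T = 1.45, so y_E = 0.310.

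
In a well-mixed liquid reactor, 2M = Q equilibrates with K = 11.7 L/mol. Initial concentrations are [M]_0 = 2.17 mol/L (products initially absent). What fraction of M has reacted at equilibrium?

Let X = conversion of M; extent ξ = 2.17X/2 mol/L.
Concentrations: [M] = 2.17 − 2.17X; [Q] = 1.08X.
K = [Q] / ([M]^2).
Equating to 11.7 L/mol: the physical root is X = 0.869.

X = 0.869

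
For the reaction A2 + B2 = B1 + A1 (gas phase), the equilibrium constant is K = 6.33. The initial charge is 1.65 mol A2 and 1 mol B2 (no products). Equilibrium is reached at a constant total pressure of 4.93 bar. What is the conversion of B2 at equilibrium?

Basis: 1 mol B2 initially; let X = conversion of B2. Extent ξ = X.
Moles: n_A2 = 1.65 − X; n_B2 = 1 − X; n_B1 = X; n_A1 = X.
n_T stays at 2.65 (no change in mole number).
y_i = n_i/n_T, p_i = y_i·P. K = p_B1 p_A1 / (p_A2 p_B2).
Setting this equal to 6.33 and taking the physical root (0 < X < 1) gives X = 0.855.

X = 0.855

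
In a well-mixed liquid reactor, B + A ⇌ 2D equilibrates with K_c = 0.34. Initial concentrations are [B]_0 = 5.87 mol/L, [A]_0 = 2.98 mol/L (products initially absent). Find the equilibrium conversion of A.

X = 0.312

Let X = conversion of A; extent ξ = 2.98·X mol/L.
Concentrations: [B] = 5.87 − 2.98X; [A] = 2.98 − 2.98X; [D] = 5.96X.
K_c = [D]^2 / ([B] [A]).
Equating to 0.34: the physical root is X = 0.312.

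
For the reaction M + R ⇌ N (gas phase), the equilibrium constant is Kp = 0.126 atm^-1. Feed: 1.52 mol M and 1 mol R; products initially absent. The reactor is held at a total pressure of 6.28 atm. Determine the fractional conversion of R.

X = 0.303

Take 1 mol R as basis and let X be its fractional conversion, so ξ = X.
Mole table: n_M = 1.52 − X; n_R = 1 − X; n_N = X.
n_T = Σnᵢ = 2.52 − X.
Mole fractions y_i = n_i/n_T; Kp = p_N / (p_M p_R) with p_i = y_i·P.
Substituting and setting equal to 0.126 atm^-1 gives a polynomial in X; the root in (0,1) is X = 0.303.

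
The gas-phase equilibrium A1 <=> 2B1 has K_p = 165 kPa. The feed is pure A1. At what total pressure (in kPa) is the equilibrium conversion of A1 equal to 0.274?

P = 508 kPa

Take 1 mol A1 as basis and let X be its fractional conversion, so ξ = X.
At extent ξ: n_A1 = 1 − X; n_B1 = 2X.
n_T = Σnᵢ = 1 + X.
K_p = p_B1^2 / (p_A1) with p_i = (n_i/n_T)·P.
At X = 0.274: the mole-fraction product g(X) = Π y_i^ν_i = 0.3247. Since K_p = g(X)·P^{1}, P = (K_p/g)^(1/1) = (165/0.3247)^(1/1) = 508 kPa.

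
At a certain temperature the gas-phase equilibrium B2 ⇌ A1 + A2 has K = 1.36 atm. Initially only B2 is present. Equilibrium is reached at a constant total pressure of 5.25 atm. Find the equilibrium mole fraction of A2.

Let X = conversion of B2 (basis 1 mol B2); extent of reaction ξ = X.
Species balance: n_B2 = 1 − X; n_A1 = X; n_A2 = X.
Summing: n_T = 1 + X.
y_i = n_i/n_T, p_i = y_i·P. K = p_A1 p_A2 / (p_B2).
Setting this equal to 1.36 atm and taking the physical root (0 < X < 1) gives X = 0.454.
Then n_A2 = 0.454, n_T = 1.45, so y_A2 = 0.312.

y_A2 = 0.312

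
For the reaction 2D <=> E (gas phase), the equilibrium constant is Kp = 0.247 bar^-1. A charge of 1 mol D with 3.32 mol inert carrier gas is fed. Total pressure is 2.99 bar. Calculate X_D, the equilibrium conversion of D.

X = 0.216

Basis: 1 mol D initially; let X = conversion of D. Extent ξ = 0.5X.
At extent ξ: n_D = 1 − X; n_E = 0.5X; n_I = 3.32 (inert).
Summing: n_T = 4.32 − 0.5X.
y_i = n_i/n_T, p_i = y_i·P. Kp = p_E / (p_D^2).
Setting this equal to 0.247 bar^-1 and taking the physical root (0 < X < 1) gives X = 0.216.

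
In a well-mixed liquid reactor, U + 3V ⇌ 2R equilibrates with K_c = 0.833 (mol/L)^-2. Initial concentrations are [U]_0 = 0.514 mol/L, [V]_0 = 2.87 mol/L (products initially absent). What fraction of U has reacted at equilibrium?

Let X = conversion of U; extent ξ = 0.514·X mol/L.
Concentrations: [U] = 0.514 − 0.514X; [V] = 2.87 − 1.54X; [R] = 1.03X.
K_c = [R]^2 / ([U] [V]^3).
Equating to 0.833 (mol/L)^-2: the physical root is X = 0.739.

X = 0.739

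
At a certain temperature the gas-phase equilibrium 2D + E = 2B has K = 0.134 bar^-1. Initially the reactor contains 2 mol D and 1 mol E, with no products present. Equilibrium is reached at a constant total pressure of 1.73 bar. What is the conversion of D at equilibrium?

X = 0.204

Basis: 2 mol D initially; let X = conversion of D. Extent ξ = X.
Species balance: n_D = 2 − 2X; n_E = 1 − X; n_B = 2X.
Summing: n_T = 3 − X.
y_i = n_i/n_T, p_i = y_i·P. K = p_B^2 / (p_D^2 p_E).
Substituting and setting equal to 0.134 bar^-1 gives a polynomial in X; the root in (0,1) is X = 0.204.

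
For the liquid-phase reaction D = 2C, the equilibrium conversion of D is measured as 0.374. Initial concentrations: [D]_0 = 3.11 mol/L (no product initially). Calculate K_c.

Let X = conversion of D.
Concentrations: [D] = 3.11 − 3.11X; [C] = 6.22X.
At X = 0.374: [D] = 1.95, [C] = 2.33.
K_c = [C]^2 / ([D]) = 2.78 mol/L.

K_c = 2.78 mol/L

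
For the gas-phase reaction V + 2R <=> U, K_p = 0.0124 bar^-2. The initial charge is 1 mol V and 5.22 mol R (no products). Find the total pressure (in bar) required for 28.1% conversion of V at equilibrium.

Basis: 1 mol V initially; let X = conversion of V. Extent ξ = X.
At extent ξ: n_V = 1 − X; n_R = 5.22 − 2X; n_U = X.
Summing: n_T = 6.22 − 2X.
K_p = p_U / (p_V p_R^2) with p_i = (n_i/n_T)·P.
At X = 0.281: the mole-fraction product g(X) = Π y_i^ν_i = 0.5766. Since K_p = g(X)·P^{-2}, P = (g/K_p)^(1/2) = (0.5766/0.0124)^(1/2) = 6.82 bar.

P = 6.82 bar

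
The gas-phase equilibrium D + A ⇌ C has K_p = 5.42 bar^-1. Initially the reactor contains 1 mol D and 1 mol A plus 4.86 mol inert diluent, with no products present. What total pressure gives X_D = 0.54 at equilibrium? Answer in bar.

P = 2.98 bar

Basis: 1 mol D initially; let X = conversion of D. Extent ξ = X.
Species balance: n_D = 1 − X; n_A = 1 − X; n_C = X; n_I = 4.86 (inert).
Total moles n_T = 6.86 − X.
K_p = p_C / (p_D p_A) with p_i = (n_i/n_T)·P.
At X = 0.54: the mole-fraction product g(X) = Π y_i^ν_i = 16.13. Since K_p = g(X)·P^{-1}, P = (g/K_p)^(1/1) = (16.13/5.42)^(1/1) = 2.98 bar.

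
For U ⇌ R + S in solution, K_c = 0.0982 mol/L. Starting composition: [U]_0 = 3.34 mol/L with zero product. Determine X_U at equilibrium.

X = 0.157

Let X = conversion of U; extent ξ = 3.34·X mol/L.
Concentrations: [U] = 3.34 − 3.34X; [R] = 3.34X; [S] = 3.34X.
K_c = [R] [S] / ([U]).
This equals 0.0982 at X = 0.157 (the root in 0 < X < 1).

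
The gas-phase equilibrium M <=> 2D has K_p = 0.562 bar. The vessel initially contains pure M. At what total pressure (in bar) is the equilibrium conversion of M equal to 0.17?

P = 4.72 bar

Take 1 mol M as basis and let X be its fractional conversion, so ξ = X.
Moles: n_M = 1 − X; n_D = 2X.
n_T = Σnᵢ = 1 + X.
K_p = p_D^2 / (p_M) with p_i = (n_i/n_T)·P.
At X = 0.17: the mole-fraction product g(X) = Π y_i^ν_i = 0.119. Since K_p = g(X)·P^{1}, P = (K_p/g)^(1/1) = (0.562/0.119)^(1/1) = 4.72 bar.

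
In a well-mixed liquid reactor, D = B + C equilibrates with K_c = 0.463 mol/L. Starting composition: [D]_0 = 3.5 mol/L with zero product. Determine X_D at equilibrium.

Let X = conversion of D; extent ξ = 3.5·X mol/L.
Concentrations: [D] = 3.5 − 3.5X; [B] = 3.5X; [C] = 3.5X.
K_c = [B] [C] / ([D]).
Solving K_c = 0.463 for X ∈ (0,1): X = 0.304.

X = 0.304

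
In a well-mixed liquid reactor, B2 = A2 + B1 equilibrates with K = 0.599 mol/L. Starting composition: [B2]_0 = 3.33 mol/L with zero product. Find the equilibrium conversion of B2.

Let X = conversion of B2; extent ξ = 3.33·X mol/L.
Concentrations: [B2] = 3.33 − 3.33X; [A2] = 3.33X; [B1] = 3.33X.
K = [A2] [B1] / ([B2]).
Setting equal to 0.599 and solving for X on (0,1) gives X = 0.344.

X = 0.344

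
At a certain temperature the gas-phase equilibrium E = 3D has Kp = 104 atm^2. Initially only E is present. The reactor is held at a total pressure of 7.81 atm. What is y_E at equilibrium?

Take 1 mol E as basis and let X be its fractional conversion, so ξ = X.
Moles: n_E = 1 − X; n_D = 3X.
n_T = Σnᵢ = 1 + 2X.
Mole fractions y_i = n_i/n_T; Kp = p_D^3 / (p_E) with p_i = y_i·P.
Substituting and setting equal to 104 atm^2 gives a polynomial in X; the root in (0,1) is X = 0.502.
Then n_E = 0.498, n_T = 2, so y_E = 0.249.

y_E = 0.249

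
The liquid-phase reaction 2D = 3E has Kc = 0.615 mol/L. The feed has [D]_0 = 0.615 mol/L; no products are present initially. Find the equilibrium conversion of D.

X = 0.448

Let X = conversion of D; extent ξ = 0.615X/2 mol/L.
Concentrations: [D] = 0.615 − 0.615X; [E] = 0.922X.
Kc = [E]^3 / ([D]^2).
Solving Kc = 0.615 for X ∈ (0,1): X = 0.448.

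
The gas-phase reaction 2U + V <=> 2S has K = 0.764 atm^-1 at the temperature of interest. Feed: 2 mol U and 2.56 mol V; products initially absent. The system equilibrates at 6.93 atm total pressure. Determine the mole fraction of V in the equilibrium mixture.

Let X = conversion of U (basis 2 mol U); extent of reaction ξ = X.
At extent ξ: n_U = 2 − 2X; n_V = 2.56 − X; n_S = 2X.
Summing: n_T = 4.56 − X.
y_i = n_i/n_T, p_i = y_i·P. K = p_S^2 / (p_U^2 p_V).
Substituting and setting equal to 0.764 atm^-1 gives a polynomial in X; the root in (0,1) is X = 0.618.
Then n_V = 1.94, n_T = 3.94, so y_V = 0.493.

y_V = 0.493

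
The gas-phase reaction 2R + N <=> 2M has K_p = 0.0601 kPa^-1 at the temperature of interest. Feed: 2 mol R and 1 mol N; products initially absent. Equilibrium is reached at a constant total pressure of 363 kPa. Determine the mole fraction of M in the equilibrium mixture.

y_M = 0.547

Basis: 2 mol R initially; let X = conversion of R. Extent ξ = X.
Species balance: n_R = 2 − 2X; n_N = 1 − X; n_M = 2X.
n_T = Σnᵢ = 3 − X.
Mole fractions y_i = n_i/n_T; K_p = p_M^2 / (p_R^2 p_N) with p_i = y_i·P.
This yields a degree-3 equation in X; solving on (0,1), X = 0.645.
Then n_M = 1.29, n_T = 2.36, so y_M = 0.547.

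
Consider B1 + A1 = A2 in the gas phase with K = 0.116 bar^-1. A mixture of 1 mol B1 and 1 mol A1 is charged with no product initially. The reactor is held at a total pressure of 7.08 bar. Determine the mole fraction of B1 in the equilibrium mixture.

Let X = conversion of B1 (basis 1 mol B1); extent of reaction ξ = X.
Species balance: n_B1 = 1 − X; n_A1 = 1 − X; n_A2 = X.
n_T = Σnᵢ = 2 − X.
y_i = n_i/n_T, p_i = y_i·P. K = p_A2 / (p_B1 p_A1).
Equating to 0.116 bar^-1 and solving on 0 < X < 1: X = 0.259.
Then n_B1 = 0.741, n_T = 1.74, so y_B1 = 0.426.

y_B1 = 0.426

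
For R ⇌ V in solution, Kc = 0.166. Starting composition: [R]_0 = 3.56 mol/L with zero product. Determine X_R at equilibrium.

Let X = conversion of R; extent ξ = 3.56·X mol/L.
Concentrations: [R] = 3.56 − 3.56X; [V] = 3.56X.
Kc = [V] / ([R]).
Setting equal to 0.166 and solving for X on (0,1) gives X = 0.142.

X = 0.142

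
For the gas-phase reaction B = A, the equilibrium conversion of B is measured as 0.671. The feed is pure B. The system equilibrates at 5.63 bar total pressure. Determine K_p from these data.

Basis: 1 mol B initially; let X = conversion of B. Extent ξ = X.
Species balance: n_B = 1 − X; n_A = X.
Since Δν = 0, n_T = 1 throughout.
At X = 0.671: n_B = 0.329, n_A = 0.671, n_T = 1.
p_i = (n_i/n_T)·P. K_p = p_A / (p_B) = 2.04.

K_p = 2.04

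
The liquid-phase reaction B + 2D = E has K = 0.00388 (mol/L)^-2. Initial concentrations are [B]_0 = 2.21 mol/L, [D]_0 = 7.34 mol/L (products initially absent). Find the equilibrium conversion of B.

X = 0.148

Let X = conversion of B; extent ξ = 2.21·X mol/L.
Concentrations: [B] = 2.21 − 2.21X; [D] = 7.34 − 4.42X; [E] = 2.21X.
K = [E] / ([B] [D]^2).
Solving K = 0.00388 for X ∈ (0,1): X = 0.148.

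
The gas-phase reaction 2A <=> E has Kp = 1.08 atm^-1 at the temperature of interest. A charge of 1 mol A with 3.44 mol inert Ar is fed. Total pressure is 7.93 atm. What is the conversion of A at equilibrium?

X = 0.615

Let X = conversion of A (basis 1 mol A); extent of reaction ξ = 0.5X.
Moles: n_A = 1 − X; n_E = 0.5X; n_I = 3.44 (inert).
n_T = Σnᵢ = 4.44 − 0.5X.
Mole fractions y_i = n_i/n_T; Kp = p_E / (p_A^2) with p_i = y_i·P.
Equating to 1.08 atm^-1 and solving on 0 < X < 1: X = 0.615.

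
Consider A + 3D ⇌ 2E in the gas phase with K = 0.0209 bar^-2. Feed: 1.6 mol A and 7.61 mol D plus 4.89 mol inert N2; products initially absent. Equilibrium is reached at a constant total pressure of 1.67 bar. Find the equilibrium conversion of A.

Basis: 1.6 mol A initially; let X = conversion of A. Extent ξ = 1.6X.
Moles: n_A = 1.6 − 1.6X; n_D = 7.61 − 4.8X; n_E = 3.2X; n_I = 4.89 (inert).
Total moles n_T = 14.1 − 3.2X.
y_i = n_i/n_T, p_i = y_i·P. K = p_E^2 / (p_A p_D^3).
Setting this equal to 0.0209 bar^-2 and taking the physical root (0 < X < 1) gives X = 0.122.

X = 0.122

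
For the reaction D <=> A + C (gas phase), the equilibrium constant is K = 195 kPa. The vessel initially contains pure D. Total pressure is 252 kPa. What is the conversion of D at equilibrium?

X = 0.660

Take 1 mol D as basis and let X be its fractional conversion, so ξ = X.
Mole table: n_D = 1 − X; n_A = X; n_C = X.
Total moles n_T = 1 + X.
With p_i = (n_i/n_T)P, K = p_A p_C / (p_D).
Equating to 195 kPa and solving on 0 < X < 1: X = 0.660.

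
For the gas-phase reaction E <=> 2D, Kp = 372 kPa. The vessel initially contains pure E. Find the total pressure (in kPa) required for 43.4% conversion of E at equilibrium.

P = 401 kPa

Take 1 mol E as basis and let X be its fractional conversion, so ξ = X.
Moles: n_E = 1 − X; n_D = 2X.
Total moles n_T = 1 + X.
Kp = p_D^2 / (p_E) with p_i = (n_i/n_T)·P.
At X = 0.434: the mole-fraction product g(X) = Π y_i^ν_i = 0.9283. Since Kp = g(X)·P^{1}, P = (Kp/g)^(1/1) = (372/0.9283)^(1/1) = 401 kPa.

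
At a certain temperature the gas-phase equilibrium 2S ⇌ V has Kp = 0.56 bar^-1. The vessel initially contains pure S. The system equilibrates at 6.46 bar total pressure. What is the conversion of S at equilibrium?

X = 0.746

Take 1 mol S as basis and let X be its fractional conversion, so ξ = 0.5X.
Mole table: n_S = 1 − X; n_V = 0.5X.
n_T = Σnᵢ = 1 − 0.5X.
Mole fractions y_i = n_i/n_T; Kp = p_V / (p_S^2) with p_i = y_i·P.
Setting this equal to 0.56 bar^-1 and taking the physical root (0 < X < 1) gives X = 0.746.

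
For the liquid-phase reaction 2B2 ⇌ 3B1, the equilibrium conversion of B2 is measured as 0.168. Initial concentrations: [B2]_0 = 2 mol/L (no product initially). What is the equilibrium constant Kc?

Kc = 0.0462 mol/L

Let X = conversion of B2.
Concentrations: [B2] = 2 − 2X; [B1] = 3X.
At X = 0.168: [B2] = 1.66, [B1] = 0.504.
Kc = [B1]^3 / ([B2]^2) = 0.0462 mol/L.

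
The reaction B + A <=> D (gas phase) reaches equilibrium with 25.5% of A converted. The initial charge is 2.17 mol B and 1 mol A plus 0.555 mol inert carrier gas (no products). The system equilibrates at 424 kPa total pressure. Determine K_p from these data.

K_p = 0.00146 kPa^-1

Basis: 1 mol A initially; let X = conversion of A. Extent ξ = X.
Species balance: n_B = 2.17 − X; n_A = 1 − X; n_D = X; n_I = 0.555 (inert).
Summing: n_T = 3.73 − X.
At X = 0.255: n_B = 1.92, n_A = 0.745, n_D = 0.255, n_T = 3.47.
p_i = (n_i/n_T)·P. K_p = p_D / (p_B p_A) = 0.00146 kPa^-1.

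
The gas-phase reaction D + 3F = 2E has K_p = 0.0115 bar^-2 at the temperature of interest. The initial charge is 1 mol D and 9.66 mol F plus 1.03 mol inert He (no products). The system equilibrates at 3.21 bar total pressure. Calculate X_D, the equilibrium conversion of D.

X = 0.327

Let X = conversion of D (basis 1 mol D); extent of reaction ξ = X.
At extent ξ: n_D = 1 − X; n_F = 9.66 − 3X; n_E = 2X; n_I = 1.03 (inert).
n_T = Σnᵢ = 11.7 − 2X.
y_i = n_i/n_T, p_i = y_i·P. K_p = p_E^2 / (p_D p_F^3).
Equating to 0.0115 bar^-2 and solving on 0 < X < 1: X = 0.327.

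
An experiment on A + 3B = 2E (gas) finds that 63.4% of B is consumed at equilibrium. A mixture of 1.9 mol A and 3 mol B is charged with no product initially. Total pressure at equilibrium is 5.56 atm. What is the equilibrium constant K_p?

K_p = 0.409 atm^-2

Take 3 mol B as basis and let X be its fractional conversion, so ξ = X.
Moles: n_A = 1.9 − X; n_B = 3 − 3X; n_E = 2X.
Total moles n_T = 4.9 − 2X.
At X = 0.634: n_A = 1.27, n_B = 1.1, n_E = 1.27, n_T = 3.63.
p_i = (n_i/n_T)·P. K_p = p_E^2 / (p_A p_B^3) = 0.409 atm^-2.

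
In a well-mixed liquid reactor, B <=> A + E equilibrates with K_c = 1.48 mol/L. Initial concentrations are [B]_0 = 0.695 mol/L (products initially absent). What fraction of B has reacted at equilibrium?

Let X = conversion of B; extent ξ = 0.695·X mol/L.
Concentrations: [B] = 0.695 − 0.695X; [A] = 0.695X; [E] = 0.695X.
K_c = [A] [E] / ([B]).
This equals 1.48 at X = 0.742 (the root in 0 < X < 1).

X = 0.742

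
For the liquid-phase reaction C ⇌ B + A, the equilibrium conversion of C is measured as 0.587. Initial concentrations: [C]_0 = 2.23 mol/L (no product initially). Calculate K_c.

Let X = conversion of C.
Concentrations: [C] = 2.23 − 2.23X; [B] = 2.23X; [A] = 2.23X.
At X = 0.587: [C] = 0.921, [B] = 1.31, [A] = 1.31.
K_c = [B] [A] / ([C]) = 1.86 mol/L.

K_c = 1.86 mol/L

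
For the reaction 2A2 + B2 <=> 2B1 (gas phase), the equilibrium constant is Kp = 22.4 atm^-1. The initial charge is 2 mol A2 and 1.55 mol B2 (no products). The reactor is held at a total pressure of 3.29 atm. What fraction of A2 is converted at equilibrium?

Let X = conversion of A2 (basis 2 mol A2); extent of reaction ξ = X.
Species balance: n_A2 = 2 − 2X; n_B2 = 1.55 − X; n_B1 = 2X.
Summing: n_T = 3.55 − X.
y_i = n_i/n_T, p_i = y_i·P. Kp = p_B1^2 / (p_A2^2 p_B2).
This yields a degree-3 equation in X; solving on (0,1), X = 0.816.

X = 0.816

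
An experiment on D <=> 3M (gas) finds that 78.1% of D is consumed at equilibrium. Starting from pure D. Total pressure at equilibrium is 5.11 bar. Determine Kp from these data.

Kp = 234 bar^2

Let X = conversion of D (basis 1 mol D); extent of reaction ξ = X.
Mole table: n_D = 1 − X; n_M = 3X.
Summing: n_T = 1 + 2X.
At X = 0.781: n_D = 0.219, n_M = 2.34, n_T = 2.56.
p_i = (n_i/n_T)·P. Kp = p_M^3 / (p_D) = 234 bar^2.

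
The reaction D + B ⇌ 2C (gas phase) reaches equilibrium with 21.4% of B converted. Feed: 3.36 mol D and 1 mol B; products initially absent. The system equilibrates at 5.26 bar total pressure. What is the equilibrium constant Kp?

Kp = 0.0741

Take 1 mol B as basis and let X be its fractional conversion, so ξ = X.
Species balance: n_D = 3.36 − X; n_B = 1 − X; n_C = 2X.
Since Δν = 0, n_T = 4.36 throughout.
At X = 0.214: n_D = 3.15, n_B = 0.786, n_C = 0.428, n_T = 4.36.
p_i = (n_i/n_T)·P. Kp = p_C^2 / (p_D p_B) = 0.0741.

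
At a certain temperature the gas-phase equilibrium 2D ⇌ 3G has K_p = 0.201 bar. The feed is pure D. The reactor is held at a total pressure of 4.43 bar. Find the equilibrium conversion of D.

X = 0.210

Take 1 mol D as basis and let X be its fractional conversion, so ξ = 0.5X.
Mole table: n_D = 1 − X; n_G = 1.5X.
Summing: n_T = 1 + 0.5X.
With p_i = (n_i/n_T)P, K_p = p_G^3 / (p_D^2).
Setting this equal to 0.201 bar and taking the physical root (0 < X < 1) gives X = 0.210.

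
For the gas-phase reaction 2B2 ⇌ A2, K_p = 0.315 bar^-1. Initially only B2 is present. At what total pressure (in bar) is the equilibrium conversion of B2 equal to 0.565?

P = 3.4 bar

Let X = conversion of B2 (basis 1 mol B2); extent of reaction ξ = 0.5X.
Moles: n_B2 = 1 − X; n_A2 = 0.5X.
Total moles n_T = 1 − 0.5X.
K_p = p_A2 / (p_B2^2) with p_i = (n_i/n_T)·P.
At X = 0.565: the mole-fraction product g(X) = Π y_i^ν_i = 1.071. Since K_p = g(X)·P^{-1}, P = (g/K_p)^(1/1) = (1.071/0.315)^(1/1) = 3.4 bar.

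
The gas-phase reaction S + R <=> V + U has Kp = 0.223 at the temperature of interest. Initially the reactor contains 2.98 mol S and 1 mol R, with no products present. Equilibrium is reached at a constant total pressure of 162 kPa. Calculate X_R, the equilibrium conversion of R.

Let X = conversion of R (basis 1 mol R); extent of reaction ξ = X.
Moles: n_S = 2.98 − X; n_R = 1 − X; n_V = X; n_U = X.
Since Δν = 0, n_T = 3.98 throughout.
y_i = n_i/n_T, p_i = y_i·P. Kp = p_V p_U / (p_S p_R).
Setting this equal to 0.223 and taking the physical root (0 < X < 1) gives X = 0.516.

X = 0.516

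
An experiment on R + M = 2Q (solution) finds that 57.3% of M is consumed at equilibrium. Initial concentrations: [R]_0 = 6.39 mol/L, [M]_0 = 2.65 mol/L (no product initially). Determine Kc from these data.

Kc = 1.67

Let X = conversion of M.
Concentrations: [R] = 6.39 − 2.65X; [M] = 2.65 − 2.65X; [Q] = 5.3X.
At X = 0.573: [R] = 4.87, [M] = 1.13, [Q] = 3.04.
Kc = [Q]^2 / ([R] [M]) = 1.67.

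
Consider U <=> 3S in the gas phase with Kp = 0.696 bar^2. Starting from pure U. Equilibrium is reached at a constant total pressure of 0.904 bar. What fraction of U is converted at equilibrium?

Take 1 mol U as basis and let X be its fractional conversion, so ξ = X.
Mole table: n_U = 1 − X; n_S = 3X.
Total moles n_T = 1 + 2X.
Mole fractions y_i = n_i/n_T; Kp = p_S^3 / (p_U) with p_i = y_i·P.
This yields a degree-3 equation in X; solving on (0,1), X = 0.394.

X = 0.394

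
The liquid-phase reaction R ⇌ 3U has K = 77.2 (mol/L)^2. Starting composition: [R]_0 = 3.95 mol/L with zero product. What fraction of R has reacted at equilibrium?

Let X = conversion of R; extent ξ = 3.95·X mol/L.
Concentrations: [R] = 3.95 − 3.95X; [U] = 11.9X.
K = [U]^3 / ([R]).
Solving K = 77.2 for X ∈ (0,1): X = 0.462.

X = 0.462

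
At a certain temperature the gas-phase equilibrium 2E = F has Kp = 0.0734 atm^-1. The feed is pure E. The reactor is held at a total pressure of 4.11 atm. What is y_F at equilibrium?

Let X = conversion of E (basis 1 mol E); extent of reaction ξ = 0.5X.
At extent ξ: n_E = 1 − X; n_F = 0.5X.
Total moles n_T = 1 − 0.5X.
Mole fractions y_i = n_i/n_T; Kp = p_F / (p_E^2) with p_i = y_i·P.
This yields a degree-2 equation in X; solving on (0,1), X = 0.327.
Then n_F = 0.163, n_T = 0.837, so y_F = 0.195.

y_F = 0.195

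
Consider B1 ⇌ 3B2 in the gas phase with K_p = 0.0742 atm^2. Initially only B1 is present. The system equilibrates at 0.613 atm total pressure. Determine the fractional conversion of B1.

X = 0.229

Let X = conversion of B1 (basis 1 mol B1); extent of reaction ξ = X.
Species balance: n_B1 = 1 − X; n_B2 = 3X.
Total moles n_T = 1 + 2X.
y_i = n_i/n_T, p_i = y_i·P. K_p = p_B2^3 / (p_B1).
Substituting and setting equal to 0.0742 atm^2 gives a polynomial in X; the root in (0,1) is X = 0.229.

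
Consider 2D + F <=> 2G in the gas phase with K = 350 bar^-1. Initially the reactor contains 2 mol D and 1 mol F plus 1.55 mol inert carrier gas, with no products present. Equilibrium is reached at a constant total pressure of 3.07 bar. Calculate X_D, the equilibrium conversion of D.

Let X = conversion of D (basis 2 mol D); extent of reaction ξ = X.
Mole table: n_D = 2 − 2X; n_F = 1 − X; n_G = 2X; n_I = 1.55 (inert).
Total moles n_T = 4.55 − X.
With p_i = (n_i/n_T)P, K = p_G^2 / (p_D^2 p_F).
Setting this equal to 350 bar^-1 and taking the physical root (0 < X < 1) gives X = 0.863.

X = 0.863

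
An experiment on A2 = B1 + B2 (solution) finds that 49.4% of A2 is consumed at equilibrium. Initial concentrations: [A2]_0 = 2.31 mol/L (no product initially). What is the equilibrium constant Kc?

Kc = 1.11 mol/L

Let X = conversion of A2.
Concentrations: [A2] = 2.31 − 2.31X; [B1] = 2.31X; [B2] = 2.31X.
At X = 0.494: [A2] = 1.17, [B1] = 1.14, [B2] = 1.14.
Kc = [B1] [B2] / ([A2]) = 1.11 mol/L.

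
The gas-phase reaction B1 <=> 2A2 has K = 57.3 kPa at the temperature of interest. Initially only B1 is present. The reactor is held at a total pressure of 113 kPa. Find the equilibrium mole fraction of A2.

y_A2 = 0.502

Let X = conversion of B1 (basis 1 mol B1); extent of reaction ξ = X.
Moles: n_B1 = 1 − X; n_A2 = 2X.
Total moles n_T = 1 + X.
Mole fractions y_i = n_i/n_T; K = p_A2^2 / (p_B1) with p_i = y_i·P.
Equating to 57.3 kPa and solving on 0 < X < 1: X = 0.335.
Then n_A2 = 0.671, n_T = 1.34, so y_A2 = 0.502.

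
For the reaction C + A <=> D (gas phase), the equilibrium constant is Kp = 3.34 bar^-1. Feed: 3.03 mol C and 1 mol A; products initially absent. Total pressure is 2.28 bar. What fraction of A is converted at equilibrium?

Let X = conversion of A (basis 1 mol A); extent of reaction ξ = X.
Mole table: n_C = 3.03 − X; n_A = 1 − X; n_D = X.
Summing: n_T = 4.03 − X.
With p_i = (n_i/n_T)P, Kp = p_D / (p_C p_A).
Equating to 3.34 bar^-1 and solving on 0 < X < 1: X = 0.839.

X = 0.839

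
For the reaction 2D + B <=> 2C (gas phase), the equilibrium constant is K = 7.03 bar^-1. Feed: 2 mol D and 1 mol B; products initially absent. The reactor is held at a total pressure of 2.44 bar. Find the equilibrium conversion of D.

X = 0.623

Take 2 mol D as basis and let X be its fractional conversion, so ξ = X.
At extent ξ: n_D = 2 − 2X; n_B = 1 − X; n_C = 2X.
Summing: n_T = 3 − X.
y_i = n_i/n_T, p_i = y_i·P. K = p_C^2 / (p_D^2 p_B).
This yields a degree-3 equation in X; solving on (0,1), X = 0.623.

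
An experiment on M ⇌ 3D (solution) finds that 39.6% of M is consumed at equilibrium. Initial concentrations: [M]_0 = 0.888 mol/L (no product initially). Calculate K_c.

Let X = conversion of M.
Concentrations: [M] = 0.888 − 0.888X; [D] = 2.66X.
At X = 0.396: [M] = 0.536, [D] = 1.05.
K_c = [D]^3 / ([M]) = 2.19 (mol/L)^2.

K_c = 2.19 (mol/L)^2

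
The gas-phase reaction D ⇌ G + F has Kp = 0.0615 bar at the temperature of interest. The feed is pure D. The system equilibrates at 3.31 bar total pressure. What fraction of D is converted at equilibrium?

Let X = conversion of D (basis 1 mol D); extent of reaction ξ = X.
Mole table: n_D = 1 − X; n_G = X; n_F = X.
n_T = Σnᵢ = 1 + X.
y_i = n_i/n_T, p_i = y_i·P. Kp = p_G p_F / (p_D).
Equating to 0.0615 bar and solving on 0 < X < 1: X = 0.135.

X = 0.135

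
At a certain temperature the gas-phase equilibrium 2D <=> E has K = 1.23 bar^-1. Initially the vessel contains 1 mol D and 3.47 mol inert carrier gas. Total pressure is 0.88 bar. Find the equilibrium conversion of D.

X = 0.268

Basis: 1 mol D initially; let X = conversion of D. Extent ξ = 0.5X.
Species balance: n_D = 1 − X; n_E = 0.5X; n_I = 3.47 (inert).
Total moles n_T = 4.47 − 0.5X.
With p_i = (n_i/n_T)P, K = p_E / (p_D^2).
Substituting and setting equal to 1.23 bar^-1 gives a polynomial in X; the root in (0,1) is X = 0.268.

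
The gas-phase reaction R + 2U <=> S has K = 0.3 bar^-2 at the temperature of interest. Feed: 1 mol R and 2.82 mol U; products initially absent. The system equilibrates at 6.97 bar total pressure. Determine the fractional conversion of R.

X = 0.812

Take 1 mol R as basis and let X be its fractional conversion, so ξ = X.
At extent ξ: n_R = 1 − X; n_U = 2.82 − 2X; n_S = X.
Summing: n_T = 3.82 − 2X.
With p_i = (n_i/n_T)P, K = p_S / (p_R p_U^2).
This yields a degree-3 equation in X; solving on (0,1), X = 0.812.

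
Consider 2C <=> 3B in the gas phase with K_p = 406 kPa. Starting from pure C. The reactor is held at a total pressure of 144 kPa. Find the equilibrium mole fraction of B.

Basis: 1 mol C initially; let X = conversion of C. Extent ξ = 0.5X.
Species balance: n_C = 1 − X; n_B = 1.5X.
n_T = Σnᵢ = 1 + 0.5X.
y_i = n_i/n_T, p_i = y_i·P. K_p = p_B^3 / (p_C^2).
This yields a degree-3 equation in X; solving on (0,1), X = 0.577.
Then n_B = 0.866, n_T = 1.29, so y_B = 0.672.

y_B = 0.672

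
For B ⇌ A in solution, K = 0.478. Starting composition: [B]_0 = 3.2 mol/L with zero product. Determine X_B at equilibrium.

Let X = conversion of B; extent ξ = 3.2·X mol/L.
Concentrations: [B] = 3.2 − 3.2X; [A] = 3.2X.
K = [A] / ([B]).
This equals 0.478 at X = 0.323 (the root in 0 < X < 1).

X = 0.323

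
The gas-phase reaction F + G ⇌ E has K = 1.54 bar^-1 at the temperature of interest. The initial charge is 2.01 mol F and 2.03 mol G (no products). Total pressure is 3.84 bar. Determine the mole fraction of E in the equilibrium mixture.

Basis: 2.01 mol F initially; let X = conversion of F. Extent ξ = 2.01X.
Species balance: n_F = 2.01 − 2.01X; n_G = 2.03 − 2.01X; n_E = 2.01X.
n_T = Σnᵢ = 4.04 − 2.01X.
Mole fractions y_i = n_i/n_T; K = p_E / (p_F p_G) with p_i = y_i·P.
This yields a degree-2 equation in X; solving on (0,1), X = 0.623.
Then n_E = 1.25, n_T = 2.79, so y_E = 0.449.

y_E = 0.449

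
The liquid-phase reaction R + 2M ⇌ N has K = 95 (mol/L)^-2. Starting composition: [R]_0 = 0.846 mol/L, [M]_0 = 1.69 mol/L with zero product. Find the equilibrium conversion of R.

Let X = conversion of R; extent ξ = 0.846·X mol/L.
Concentrations: [R] = 0.846 − 0.846X; [M] = 1.69 − 1.69X; [N] = 0.846X.
K = [N] / ([R] [M]^2).
Solving K = 95 for X ∈ (0,1): X = 0.853.

X = 0.853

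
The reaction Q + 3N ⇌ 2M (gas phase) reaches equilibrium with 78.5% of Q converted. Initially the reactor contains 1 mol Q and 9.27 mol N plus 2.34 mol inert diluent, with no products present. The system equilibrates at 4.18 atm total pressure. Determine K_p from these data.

K_p = 0.242 atm^-2

Let X = conversion of Q (basis 1 mol Q); extent of reaction ξ = X.
At extent ξ: n_Q = 1 − X; n_N = 9.27 − 3X; n_M = 2X; n_I = 2.34 (inert).
n_T = Σnᵢ = 12.6 − 2X.
At X = 0.785: n_Q = 0.215, n_N = 6.91, n_M = 1.57, n_T = 11.
p_i = (n_i/n_T)·P. K_p = p_M^2 / (p_Q p_N^3) = 0.242 atm^-2.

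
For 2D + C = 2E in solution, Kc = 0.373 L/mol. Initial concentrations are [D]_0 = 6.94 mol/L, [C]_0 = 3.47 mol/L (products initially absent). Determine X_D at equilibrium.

Let X = conversion of D; extent ξ = 6.94X/2 mol/L.
Concentrations: [D] = 6.94 − 6.94X; [C] = 3.47 − 3.47X; [E] = 6.94X.
Kc = [E]^2 / ([D]^2 [C]).
Equating to 0.373 L/mol: the physical root is X = 0.456.

X = 0.456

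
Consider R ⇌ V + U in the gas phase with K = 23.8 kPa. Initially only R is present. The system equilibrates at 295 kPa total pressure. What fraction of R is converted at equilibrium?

Take 1 mol R as basis and let X be its fractional conversion, so ξ = X.
At extent ξ: n_R = 1 − X; n_V = X; n_U = X.
Total moles n_T = 1 + X.
y_i = n_i/n_T, p_i = y_i·P. K = p_V p_U / (p_R).
This yields a degree-2 equation in X; solving on (0,1), X = 0.273.

X = 0.273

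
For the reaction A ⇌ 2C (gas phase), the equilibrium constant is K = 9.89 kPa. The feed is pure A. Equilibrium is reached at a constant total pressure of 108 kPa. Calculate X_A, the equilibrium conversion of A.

X = 0.150

Take 1 mol A as basis and let X be its fractional conversion, so ξ = X.
Moles: n_A = 1 − X; n_C = 2X.
Total moles n_T = 1 + X.
y_i = n_i/n_T, p_i = y_i·P. K = p_C^2 / (p_A).
Setting this equal to 9.89 kPa and taking the physical root (0 < X < 1) gives X = 0.150.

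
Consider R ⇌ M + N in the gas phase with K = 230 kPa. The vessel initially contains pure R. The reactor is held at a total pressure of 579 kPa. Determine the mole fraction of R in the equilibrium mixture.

y_R = 0.304

Let X = conversion of R (basis 1 mol R); extent of reaction ξ = X.
Species balance: n_R = 1 − X; n_M = X; n_N = X.
n_T = Σnᵢ = 1 + X.
y_i = n_i/n_T, p_i = y_i·P. K = p_M p_N / (p_R).
Equating to 230 kPa and solving on 0 < X < 1: X = 0.533.
Then n_R = 0.467, n_T = 1.53, so y_R = 0.304.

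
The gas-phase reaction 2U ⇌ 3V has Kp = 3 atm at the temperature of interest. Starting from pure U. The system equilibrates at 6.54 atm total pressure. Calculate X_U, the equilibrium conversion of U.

X = 0.392

Let X = conversion of U (basis 1 mol U); extent of reaction ξ = 0.5X.
At extent ξ: n_U = 1 − X; n_V = 1.5X.
n_T = Σnᵢ = 1 + 0.5X.
Mole fractions y_i = n_i/n_T; Kp = p_V^3 / (p_U^2) with p_i = y_i·P.
This yields a degree-3 equation in X; solving on (0,1), X = 0.392.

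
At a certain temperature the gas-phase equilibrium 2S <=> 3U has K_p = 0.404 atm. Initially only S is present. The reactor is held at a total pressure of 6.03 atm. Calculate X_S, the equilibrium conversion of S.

Let X = conversion of S (basis 1 mol S); extent of reaction ξ = 0.5X.
Moles: n_S = 1 − X; n_U = 1.5X.
Summing: n_T = 1 + 0.5X.
Mole fractions y_i = n_i/n_T; K_p = p_U^3 / (p_S^2) with p_i = y_i·P.
This yields a degree-3 equation in X; solving on (0,1), X = 0.235.

X = 0.235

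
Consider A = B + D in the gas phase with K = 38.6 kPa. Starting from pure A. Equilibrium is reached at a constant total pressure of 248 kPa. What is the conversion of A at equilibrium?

X = 0.367

Basis: 1 mol A initially; let X = conversion of A. Extent ξ = X.
At extent ξ: n_A = 1 − X; n_B = X; n_D = X.
Total moles n_T = 1 + X.
With p_i = (n_i/n_T)P, K = p_B p_D / (p_A).
Setting this equal to 38.6 kPa and taking the physical root (0 < X < 1) gives X = 0.367.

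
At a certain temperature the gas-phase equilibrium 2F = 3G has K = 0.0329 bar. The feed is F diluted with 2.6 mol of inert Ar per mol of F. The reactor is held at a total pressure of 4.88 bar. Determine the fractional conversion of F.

Let X = conversion of F (basis 1 mol F); extent of reaction ξ = 0.5X.
At extent ξ: n_F = 1 − X; n_G = 1.5X; n_I = 2.6 (inert).
Summing: n_T = 3.6 + 0.5X.
With p_i = (n_i/n_T)P, K = p_G^3 / (p_F^2).
This yields a degree-3 equation in X; solving on (0,1), X = 0.172.

X = 0.172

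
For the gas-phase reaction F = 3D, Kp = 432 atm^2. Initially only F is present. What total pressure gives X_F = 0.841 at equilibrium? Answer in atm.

P = 5.55 atm

Take 1 mol F as basis and let X be its fractional conversion, so ξ = X.
Species balance: n_F = 1 − X; n_D = 3X.
Total moles n_T = 1 + 2X.
Kp = p_D^3 / (p_F) with p_i = (n_i/n_T)·P.
At X = 0.841: the mole-fraction product g(X) = Π y_i^ν_i = 14.04. Since Kp = g(X)·P^{2}, P = (Kp/g)^(1/2) = (432/14.04)^(1/2) = 5.55 atm.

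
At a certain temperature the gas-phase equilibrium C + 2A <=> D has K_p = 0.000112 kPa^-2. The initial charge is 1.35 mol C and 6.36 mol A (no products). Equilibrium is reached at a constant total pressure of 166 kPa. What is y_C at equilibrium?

Take 1.35 mol C as basis and let X be its fractional conversion, so ξ = 1.35X.
At extent ξ: n_C = 1.35 − 1.35X; n_A = 6.36 − 2.7X; n_D = 1.35X.
Total moles n_T = 7.71 − 2.7X.
Mole fractions y_i = n_i/n_T; K_p = p_D / (p_C p_A^2) with p_i = y_i·P.
Substituting and setting equal to 0.000112 kPa^-2 gives a polynomial in X; the root in (0,1) is X = 0.649.
Then n_C = 0.474, n_T = 5.96, so y_C = 0.080.

y_C = 0.080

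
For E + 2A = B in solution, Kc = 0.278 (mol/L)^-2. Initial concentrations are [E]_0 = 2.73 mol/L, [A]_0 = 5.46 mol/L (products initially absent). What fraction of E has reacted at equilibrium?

Let X = conversion of E; extent ξ = 2.73·X mol/L.
Concentrations: [E] = 2.73 − 2.73X; [A] = 5.46 − 5.46X; [B] = 2.73X.
Kc = [B] / ([E] [A]^2).
Equating to 0.278 (mol/L)^-2: the physical root is X = 0.586.

X = 0.586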